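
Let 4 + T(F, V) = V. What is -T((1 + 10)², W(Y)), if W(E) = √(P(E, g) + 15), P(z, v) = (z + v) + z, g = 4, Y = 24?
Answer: 4 - √67 ≈ -4.1854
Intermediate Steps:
P(z, v) = v + 2*z (P(z, v) = (v + z) + z = v + 2*z)
W(E) = √(19 + 2*E) (W(E) = √((4 + 2*E) + 15) = √(19 + 2*E))
T(F, V) = -4 + V
-T((1 + 10)², W(Y)) = -(-4 + √(19 + 2*24)) = -(-4 + √(19 + 48)) = -(-4 + √67) = 4 - √67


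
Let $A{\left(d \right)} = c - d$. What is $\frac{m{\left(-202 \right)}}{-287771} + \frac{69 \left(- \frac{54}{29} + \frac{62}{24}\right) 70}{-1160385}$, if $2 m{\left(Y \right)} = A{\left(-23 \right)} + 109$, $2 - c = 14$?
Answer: $- \frac{12436741841}{3873531761286} \approx -0.0032107$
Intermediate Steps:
$c = -12$ ($c = 2 - 14 = -12$)
$A{\left(d \right)} = -12 - d$
$m{\left(Y \right)} = 60$ ($m{\left(Y \right)} = \frac{\left(-12 - -23\right) + 109}{2} = \frac{\left(-12 + 23\right) + 109}{2} = \frac{11 + 109}{2} = \frac{1}{2} \cdot 120 = 60$)
$\frac{m{\left(-202 \right)}}{-287771} + \frac{69 \left(- \frac{54}{29} + \frac{62}{24}\right) 70}{-1160385} = \frac{60}{-287771} + \frac{69 \left(- \frac{54}{29} + \frac{62}{24}\right) 70}{-1160385} = 60 \left(- \frac{1}{287771}\right) + 69 \left(\left(-54\right) \frac{1}{29} + 62 \cdot \frac{1}{24}\right) 70 \left(- \frac{1}{1160385}\right) = - \frac{60}{287771} + 69 \left(- \frac{54}{29} + \frac{31}{12}\right) 70 \left(- \frac{1}{1160385}\right) = - \frac{60}{287771} + 69 \cdot \frac{251}{348} \cdot 70 \left(- \frac{1}{1160385}\right) = - \frac{60}{287771} + \frac{5773}{116} \cdot 70 \left(- \frac{1}{1160385}\right) = - \frac{60}{287771} + \frac{202055}{58} \left(- \frac{1}{1160385}\right) = - \frac{60}{287771} - \frac{40411}{13460466} = - \frac{12436741841}{3873531761286}$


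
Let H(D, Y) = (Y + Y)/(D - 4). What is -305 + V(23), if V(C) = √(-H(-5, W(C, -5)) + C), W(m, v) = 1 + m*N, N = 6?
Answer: -305 + √485/3 ≈ -297.66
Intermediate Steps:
W(m, v) = 1 + 6*m (W(m, v) = 1 + m*6 = 1 + 6*m)
H(D, Y) = 2*Y/(-4 + D) (H(D, Y) = (2*Y)/(-4 + D) = 2*Y/(-4 + D))
V(C) = √(2/9 + 7*C/3) (V(C) = √(-2*(1 + 6*C)/(-4 - 5) + C) = √(-2*(1 + 6*C)/(-9) + C) = √(-2*(1 + 6*C)*(-1)/9 + C) = √(-(-2/9 - 4*C/3) + C) = √((2/9 + 4*C/3) + C) = √(2/9 + 7*C/3))
-305 + V(23) = -305 + √(2 + 21*23)/3 = -305 + √(2 + 483)/3 = -305 + √485/3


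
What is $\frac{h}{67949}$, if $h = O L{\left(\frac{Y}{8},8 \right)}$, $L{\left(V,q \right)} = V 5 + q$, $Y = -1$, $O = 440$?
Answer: $\frac{3245}{67949} \approx 0.047756$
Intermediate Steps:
$L{\left(V,q \right)} = q + 5 V$ ($L{\left(V,q \right)} = 5 V + q = q + 5 V$)
$h = 3245$ ($h = 440 \left(8 + 5 \left(- \frac{1}{8}\right)\right) = 440 \left(8 - \frac{5}{8}\right) = 440 \cdot \frac{59}{8} = 3245$)
$\frac{h}{67949} = \frac{3245}{67949}$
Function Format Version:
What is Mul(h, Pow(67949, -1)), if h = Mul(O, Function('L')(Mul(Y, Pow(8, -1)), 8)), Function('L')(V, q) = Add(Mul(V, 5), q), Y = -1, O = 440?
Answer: Rational(3245, 67949) ≈ 0.047756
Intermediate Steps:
Function('L')(V, q) = Add(q, Mul(5, V)) (Function('L')(V, q) = Add(Mul(5, V), q) = Add(q, Mul(5, V)))
h = 3245 (h = Mul(440, Add(8, Mul(5, Mul(-1, Pow(8, -1))))) = Mul(440, Add(8, Mul(5, Mul(-1, Rational(1, 8))))) = Mul(440, Add(8, Mul(5, Rational(-1, 8)))) = Mul(440, Add(8, Rational(-5, 8))) = Mul(440, Rational(59, 8)) = 3245)
Mul(h, Pow(67949, -1)) = Mul(3245, Pow(67949, -1)) = Mul(3245, Rational(1, 67949)) = Rational(3245, 67949)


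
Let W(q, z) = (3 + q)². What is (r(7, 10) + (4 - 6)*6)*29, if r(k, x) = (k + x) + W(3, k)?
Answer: 1189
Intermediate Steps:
r(k, x) = 36 + k + x (r(k, x) = (k + x) + (3 + 3)² = (k + x) + 6² = (k + x) + 36 = 36 + k + x)
(r(7, 10) + (4 - 6)*6)*29 = ((36 + 7 + 10) + (4 - 6)*6)*29 = (53 - 2*6)*29 = (53 - 12)*29 = 41*29 = 1189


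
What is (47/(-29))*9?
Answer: -423/29 ≈ -14.586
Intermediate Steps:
(47/(-29))*9 = -1/29*47*9 = -47/29*9 = -423/29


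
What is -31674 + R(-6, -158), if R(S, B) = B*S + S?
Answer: -30732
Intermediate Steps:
R(S, B) = S + B*S
-31674 + R(-6, -158) = -31674 - 6*(1 - 158) = -31674 - 6*(-157) = -31674 + 942 = -30732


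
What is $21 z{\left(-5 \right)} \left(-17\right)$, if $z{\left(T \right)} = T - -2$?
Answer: $1071$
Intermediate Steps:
$z{\left(T \right)} = 2 + T$ ($z{\left(T \right)} = T + 2 = 2 + T$)
$21 z{\left(-5 \right)} \left(-17\right) = 21 \left(2 - 5\right) \left(-17\right) = 21 \left(-3\right) \left(-17\right) = \left(-63\right) \left(-17\right) = 1071$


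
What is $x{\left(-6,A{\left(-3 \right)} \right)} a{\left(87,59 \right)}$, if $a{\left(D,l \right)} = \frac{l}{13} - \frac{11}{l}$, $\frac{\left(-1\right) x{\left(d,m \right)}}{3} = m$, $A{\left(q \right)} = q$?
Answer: $\frac{30042}{767} \approx 39.168$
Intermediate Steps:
$x{\left(d,m \right)} = - 3 m$
$a{\left(D,l \right)} = - \frac{11}{l} + \frac{l}{13}$ ($a{\left(D,l \right)} = l \frac{1}{13} - \frac{11}{l} = \frac{l}{13} - \frac{11}{l} = - \frac{11}{l} + \frac{l}{13}$)
$x{\left(-6,A{\left(-3 \right)} \right)} a{\left(87,59 \right)} = \left(-3\right) \left(-3\right) \left(- \frac{11}{59} + \frac{1}{13} \cdot 59\right) = 9 \left(\left(-11\right) \frac{1}{59} + \frac{59}{13}\right) = 9 \left(- \frac{11}{59} + \frac{59}{13}\right) = 9 \cdot \frac{3338}{767} = \frac{30042}{767}$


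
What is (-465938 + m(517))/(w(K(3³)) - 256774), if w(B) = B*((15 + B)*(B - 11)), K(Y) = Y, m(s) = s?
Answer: 465421/238630 ≈ 1.9504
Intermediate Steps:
w(B) = B*(-11 + B)*(15 + B) (w(B) = B*((15 + B)*(-11 + B)) = B*((-11 + B)*(15 + B)) = B*(-11 + B)*(15 + B))
(-465938 + m(517))/(w(K(3³)) - 256774) = (-465938 + 517)/(3³*(-165 + (3³)² + 4*3³) - 256774) = -465421/(27*(-165 + 27² + 4*27) - 256774) = -465421/(27*(-165 + 729 + 108) - 256774) = -465421/(27*672 - 256774) = -465421/(18144 - 256774) = -465421/(-238630) = -465421*(-1/238630) = 465421/238630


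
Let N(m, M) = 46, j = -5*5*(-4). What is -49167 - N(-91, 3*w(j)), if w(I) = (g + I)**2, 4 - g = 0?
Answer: -49213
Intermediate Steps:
g = 4 (g = 4 - 1*0 = 4 + 0 = 4)
j = 100 (j = -25*(-4) = 100)
w(I) = (4 + I)**2
-49167 - N(-91, 3*w(j)) = -49167 - 1*46 = -49167 - 46 = -49213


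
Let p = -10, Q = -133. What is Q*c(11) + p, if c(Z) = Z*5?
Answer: -7325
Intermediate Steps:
c(Z) = 5*Z
Q*c(11) + p = -665*11 - 10 = -133*55 - 10 = -7315 - 10 = -7325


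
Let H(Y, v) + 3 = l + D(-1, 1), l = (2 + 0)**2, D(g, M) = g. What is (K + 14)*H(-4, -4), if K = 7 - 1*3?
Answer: 0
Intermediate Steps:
l = 4 (l = 2**2 = 4)
K = 4 (K = 7 - 3 = 4)
H(Y, v) = 0 (H(Y, v) = -3 + (4 - 1) = -3 + 3 = 0)
(K + 14)*H(-4, -4) = (4 + 14)*0 = 18*0 = 0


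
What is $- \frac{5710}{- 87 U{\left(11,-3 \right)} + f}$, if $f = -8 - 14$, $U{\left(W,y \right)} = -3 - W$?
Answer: $- \frac{2855}{598} \approx -4.7742$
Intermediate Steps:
$f = -22$ ($f = -8 - 14 = -22$)
$- \frac{5710}{- 87 U{\left(11,-3 \right)} + f} = - \frac{5710}{- 87 \left(-3 - 11\right) - 22} = - \frac{5710}{\left(-87\right) \left(-14\right) - 22} = - \frac{5710}{1218 - 22} = - \frac{5710}{1196} = \left(-5710\right) \frac{1}{1196} = - \frac{2855}{598}$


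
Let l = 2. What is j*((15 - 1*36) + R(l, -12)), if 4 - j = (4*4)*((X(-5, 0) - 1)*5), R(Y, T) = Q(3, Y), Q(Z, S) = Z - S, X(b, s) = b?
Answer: -9680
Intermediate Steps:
R(Y, T) = 3 - Y
j = 484 (j = 4 - 4*4*(-5 - 1)*5 = 4 - 16*(-6*5) = 4 - 16*(-30) = 4 - 1*(-480) = 4 + 480 = 484)
j*((15 - 1*36) + R(l, -12)) = 484*((15 - 1*36) + (3 - 1*2)) = 484*((15 - 36) + (3 - 2)) = 484*(-21 + 1) = 484*(-20) = -9680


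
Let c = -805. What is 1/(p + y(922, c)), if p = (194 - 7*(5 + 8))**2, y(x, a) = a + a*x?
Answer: -1/732406 ≈ -1.3654e-6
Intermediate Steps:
p = 10609 (p = (194 - 7*13)**2 = (194 - 91)**2 = 103**2 = 10609)
1/(p + y(922, c)) = 1/(10609 - 805*(1 + 922)) = 1/(10609 - 805*923) = 1/(10609 - 743015) = 1/(-732406) = -1/732406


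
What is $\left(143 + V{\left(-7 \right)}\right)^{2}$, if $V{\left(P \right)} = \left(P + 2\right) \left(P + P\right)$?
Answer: $45369$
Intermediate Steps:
$V{\left(P \right)} = 2 P \left(2 + P\right)$ ($V{\left(P \right)} = \left(2 + P\right) 2 P = 2 P \left(2 + P\right)$)
$\left(143 + V{\left(-7 \right)}\right)^{2} = \left(143 + 2 \left(-7\right) \left(2 - 7\right)\right)^{2} = \left(143 + 2 \left(-7\right) \left(-5\right)\right)^{2} = \left(143 + 70\right)^{2} = 213^{2} = 45369$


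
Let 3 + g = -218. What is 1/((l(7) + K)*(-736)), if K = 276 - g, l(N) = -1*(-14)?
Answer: -1/376096 ≈ -2.6589e-6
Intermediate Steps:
g = -221 (g = -3 - 218 = -221)
l(N) = 14
K = 497 (K = 276 - 1*(-221) = 276 + 221 = 497)
1/((l(7) + K)*(-736)) = 1/((14 + 497)*(-736)) = -1/736/511 = (1/511)*(-1/736) = -1/376096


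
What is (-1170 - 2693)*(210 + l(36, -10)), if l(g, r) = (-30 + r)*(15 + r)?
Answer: -38630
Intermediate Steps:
(-1170 - 2693)*(210 + l(36, -10)) = (-1170 - 2693)*(210 + (-450 + (-10)² - 15*(-10))) = -3863*(210 + (-450 + 100 + 150)) = -3863*(210 - 200) = -3863*10 = -38630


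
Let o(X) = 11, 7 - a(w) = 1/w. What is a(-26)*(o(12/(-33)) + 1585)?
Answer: 146034/13 ≈ 11233.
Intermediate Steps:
a(w) = 7 - 1/w
a(-26)*(o(12/(-33)) + 1585) = (7 - 1/(-26))*(11 + 1585) = (7 - 1*(-1/26))*1596 = (7 + 1/26)*1596 = (183/26)*1596 = 146034/13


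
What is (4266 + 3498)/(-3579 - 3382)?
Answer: -7764/6961 ≈ -1.1154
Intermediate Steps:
(4266 + 3498)/(-3579 - 3382) = 7764/(-6961) = 7764*(-1/6961) = -7764/6961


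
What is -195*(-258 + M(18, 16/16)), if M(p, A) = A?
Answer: 50115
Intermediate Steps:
-195*(-258 + M(18, 16/16)) = -195*(-258 + 16/16) = -195*(-258 + 16*(1/16)) = -195*(-258 + 1) = -195*(-257) = 50115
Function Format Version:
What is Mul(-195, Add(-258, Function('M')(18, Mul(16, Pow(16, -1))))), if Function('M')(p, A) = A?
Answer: 50115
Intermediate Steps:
Mul(-195, Add(-258, Function('M')(18, Mul(16, Pow(16, -1))))) = Mul(-195, Add(-258, Mul(16, Pow(16, -1)))) = Mul(-195, Add(-258, Mul(16, Rational(1, 16)))) = Mul(-195, Add(-258, 1)) = Mul(-195, -257) = 50115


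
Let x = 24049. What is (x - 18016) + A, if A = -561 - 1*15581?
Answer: -10109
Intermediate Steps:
A = -16142 (A = -561 - 15581 = -16142)
(x - 18016) + A = (24049 - 18016) - 16142 = 6033 - 16142 = -10109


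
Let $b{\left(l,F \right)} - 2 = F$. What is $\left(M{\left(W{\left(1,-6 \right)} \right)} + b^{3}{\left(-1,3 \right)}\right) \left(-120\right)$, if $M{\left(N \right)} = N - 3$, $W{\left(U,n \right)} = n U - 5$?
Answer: $-13320$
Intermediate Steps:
$W{\left(U,n \right)} = -5 + U n$ ($W{\left(U,n \right)} = U n - 5 = -5 + U n$)
$b{\left(l,F \right)} = 2 + F$
$M{\left(N \right)} = -3 + N$
$\left(M{\left(W{\left(1,-6 \right)} \right)} + b^{3}{\left(-1,3 \right)}\right) \left(-120\right) = \left(\left(-3 + \left(-5 + 1 \left(-6\right)\right)\right) + \left(2 + 3\right)^{3}\right) \left(-120\right) = \left(\left(-3 - 11\right) + 5^{3}\right) \left(-120\right) = \left(\left(-3 - 11\right) + 125\right) \left(-120\right) = \left(-14 + 125\right) \left(-120\right) = 111 \left(-120\right) = -13320$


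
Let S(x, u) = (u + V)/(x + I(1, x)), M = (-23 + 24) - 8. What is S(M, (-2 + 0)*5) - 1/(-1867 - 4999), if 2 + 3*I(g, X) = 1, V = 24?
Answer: -144175/75526 ≈ -1.9089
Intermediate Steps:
M = -7 (M = 1 - 8 = -7)
I(g, X) = -⅓ (I(g, X) = -⅔ + (⅓)*1 = -⅔ + ⅓ = -⅓)
S(x, u) = (24 + u)/(-⅓ + x) (S(x, u) = (u + 24)/(x - ⅓) = (24 + u)/(-⅓ + x))
S(M, (-2 + 0)*5) - 1/(-1867 - 4999) = 3*(24 + (-2 + 0)*5)/(-1 + 3*(-7)) - 1/(-1867 - 4999) = 3*(24 - 2*5)/(-1 - 21) - 1/(-6866) = 3*(24 - 10)/(-22) - 1*(-1/6866) = 3*(-1/22)*14 + 1/6866 = -21/11 + 1/6866 = -144175/75526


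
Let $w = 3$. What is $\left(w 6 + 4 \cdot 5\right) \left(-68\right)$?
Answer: $-2584$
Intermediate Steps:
$\left(w 6 + 4 \cdot 5\right) \left(-68\right) = \left(3 \cdot 6 + 4 \cdot 5\right) \left(-68\right) = \left(18 + 20\right) \left(-68\right) = 38 \left(-68\right) = -2584$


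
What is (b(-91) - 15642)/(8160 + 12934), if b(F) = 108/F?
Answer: -711765/959777 ≈ -0.74159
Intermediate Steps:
(b(-91) - 15642)/(8160 + 12934) = (108/(-91) - 15642)/(8160 + 12934) = (108*(-1/91) - 15642)/21094 = (-108/91 - 15642)*(1/21094) = -1423530/91*1/21094 = -711765/959777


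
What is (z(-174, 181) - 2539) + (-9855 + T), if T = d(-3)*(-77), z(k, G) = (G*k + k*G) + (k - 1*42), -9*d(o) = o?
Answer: -226871/3 ≈ -75624.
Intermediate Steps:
d(o) = -o/9
z(k, G) = -42 + k + 2*G*k (z(k, G) = (G*k + G*k) + (k - 42) = 2*G*k + (-42 + k) = -42 + k + 2*G*k)
T = -77/3 (T = -1/9*(-3)*(-77) = (1/3)*(-77) = -77/3 ≈ -25.667)
(z(-174, 181) - 2539) + (-9855 + T) = ((-42 - 174 + 2*181*(-174)) - 2539) + (-9855 - 77/3) = ((-42 - 174 - 62988) - 2539) - 29642/3 = (-63204 - 2539) - 29642/3 = -65743 - 29642/3 = -226871/3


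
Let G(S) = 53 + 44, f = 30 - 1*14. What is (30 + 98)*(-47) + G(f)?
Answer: -5919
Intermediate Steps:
f = 16 (f = 30 - 14 = 16)
G(S) = 97
(30 + 98)*(-47) + G(f) = (30 + 98)*(-47) + 97 = 128*(-47) + 97 = -6016 + 97 = -5919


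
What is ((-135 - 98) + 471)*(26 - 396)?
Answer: -88060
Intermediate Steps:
((-135 - 98) + 471)*(26 - 396) = (-233 + 471)*(-370) = 238*(-370) = -88060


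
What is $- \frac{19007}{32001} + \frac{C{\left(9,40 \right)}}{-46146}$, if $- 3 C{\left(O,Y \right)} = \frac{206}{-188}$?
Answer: $- \frac{82448218769}{138811505724} \approx -0.59396$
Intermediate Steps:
$C{\left(O,Y \right)} = \frac{103}{282}$ ($C{\left(O,Y \right)} = - \frac{206 \frac{1}{-188}}{3} = - \frac{206 \left(- \frac{1}{188}\right)}{3} = \left(- \frac{1}{3}\right) \left(- \frac{103}{94}\right) = \frac{103}{282}$)
$- \frac{19007}{32001} + \frac{C{\left(9,40 \right)}}{-46146} = - \frac{19007}{32001} + \frac{103}{282 \left(-46146\right)} = \left(-19007\right) \frac{1}{32001} + \frac{103}{282} \left(- \frac{1}{46146}\right) = - \frac{19007}{32001} - \frac{103}{13013172} = - \frac{82448218769}{138811505724}$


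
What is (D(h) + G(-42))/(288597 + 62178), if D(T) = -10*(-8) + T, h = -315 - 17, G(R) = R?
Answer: -98/116925 ≈ -0.00083814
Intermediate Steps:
h = -332
D(T) = 80 + T
(D(h) + G(-42))/(288597 + 62178) = ((80 - 332) - 42)/(288597 + 62178) = (-252 - 42)/350775 = -294*1/350775 = -98/116925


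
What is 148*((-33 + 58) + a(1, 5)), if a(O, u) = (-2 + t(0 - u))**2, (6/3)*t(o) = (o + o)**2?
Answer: 344692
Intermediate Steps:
t(o) = 2*o**2 (t(o) = (o + o)**2/2 = (2*o)**2/2 = (4*o**2)/2 = 2*o**2)
a(O, u) = (-2 + 2*u**2)**2 (a(O, u) = (-2 + 2*(0 - u)**2)**2 = (-2 + 2*(-u)**2)**2 = (-2 + 2*u**2)**2)
148*((-33 + 58) + a(1, 5)) = 148*((-33 + 58) + 4*(-1 + 5**2)**2) = 148*(25 + 4*(-1 + 25)**2) = 148*(25 + 4*24**2) = 148*(25 + 4*576) = 148*(25 + 2304) = 148*2329 = 344692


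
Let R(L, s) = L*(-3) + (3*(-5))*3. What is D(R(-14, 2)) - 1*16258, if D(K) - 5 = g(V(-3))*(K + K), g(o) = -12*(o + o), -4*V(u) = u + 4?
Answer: -16289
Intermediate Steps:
V(u) = -1 - u/4 (V(u) = -(u + 4)/4 = -(4 + u)/4 = -1 - u/4)
R(L, s) = -45 - 3*L (R(L, s) = -3*L - 15*3 = -3*L - 45 = -45 - 3*L)
g(o) = -24*o
D(K) = 5 + 12*K (D(K) = 5 + (-24*(-1 - 1/4*(-3)))*(K + K) = 5 + (-24*(-1 + 3/4))*(2*K) = 5 + (-24*(-1/4))*(2*K) = 5 + 6*(2*K) = 5 + 12*K)
D(R(-14, 2)) - 1*16258 = (5 + 12*(-45 - 3*(-14))) - 1*16258 = (5 + 12*(-45 + 42)) - 16258 = (5 + 12*(-3)) - 16258 = (5 - 36) - 16258 = -31 - 16258 = -16289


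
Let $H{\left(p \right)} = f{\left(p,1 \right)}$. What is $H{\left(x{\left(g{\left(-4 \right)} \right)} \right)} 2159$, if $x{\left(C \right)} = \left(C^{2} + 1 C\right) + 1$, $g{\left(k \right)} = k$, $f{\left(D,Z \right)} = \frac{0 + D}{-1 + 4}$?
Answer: $\frac{28067}{3} \approx 9355.7$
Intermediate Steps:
$f{\left(D,Z \right)} = \frac{D}{3}$
$x{\left(C \right)} = 1 + C + C^{2}$ ($x{\left(C \right)} = \left(C^{2} + C\right) + 1 = \left(C + C^{2}\right) + 1 = 1 + C + C^{2}$)
$H{\left(p \right)} = \frac{p}{3}$
$H{\left(x{\left(g{\left(-4 \right)} \right)} \right)} 2159 = \frac{1 - 4 + \left(-4\right)^{2}}{3} \cdot 2159 = \frac{1 - 4 + 16}{3} \cdot 2159 = \frac{1}{3} \cdot 13 \cdot 2159 = \frac{13}{3} \cdot 2159 = \frac{28067}{3}$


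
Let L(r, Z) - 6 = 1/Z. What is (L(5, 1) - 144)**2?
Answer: 18769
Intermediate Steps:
L(r, Z) = 6 + 1/Z
(L(5, 1) - 144)**2 = ((6 + 1/1) - 144)**2 = ((6 + 1) - 144)**2 = (7 - 144)**2 = (-137)**2 = 18769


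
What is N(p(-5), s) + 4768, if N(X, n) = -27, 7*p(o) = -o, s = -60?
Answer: 4741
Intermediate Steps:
p(o) = -o/7 (p(o) = (-o)/7 = -o/7)
N(p(-5), s) + 4768 = -27 + 4768 = 4741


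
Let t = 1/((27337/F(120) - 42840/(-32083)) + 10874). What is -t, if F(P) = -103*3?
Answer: -9913647/106937182067 ≈ -9.2705e-5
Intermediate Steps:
F(P) = -309
t = 9913647/106937182067 (t = 1/((27337/(-309) - 42840/(-32083)) + 10874) = 1/((27337*(-1/309) - 42840*(-1/32083)) + 10874) = 1/((-27337/309 + 42840/32083) + 10874) = 1/(-863815411/9913647 + 10874) = 1/(106937182067/9913647) = 9913647/106937182067 ≈ 9.2705e-5)
-t = -1*9913647/106937182067 = -9913647/106937182067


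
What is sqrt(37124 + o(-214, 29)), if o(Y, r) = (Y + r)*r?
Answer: sqrt(31759) ≈ 178.21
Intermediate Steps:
o(Y, r) = r*(Y + r)
sqrt(37124 + o(-214, 29)) = sqrt(37124 + 29*(-214 + 29)) = sqrt(37124 + 29*(-185)) = sqrt(37124 - 5365) = sqrt(31759)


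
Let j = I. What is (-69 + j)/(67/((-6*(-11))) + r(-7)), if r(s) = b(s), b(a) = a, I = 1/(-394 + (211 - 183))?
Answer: 55561/4819 ≈ 11.530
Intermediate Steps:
I = -1/366 (I = 1/(-394 + 28) = 1/(-366) = -1/366 ≈ -0.0027322)
j = -1/366 ≈ -0.0027322
r(s) = s
(-69 + j)/(67/((-6*(-11))) + r(-7)) = (-69 - 1/366)/(67/((-6*(-11))) - 7) = -25255/(366*(67/66 - 7)) = -25255/(366*(-395/66)) = -25255/366*(-66/395) = 55561/4819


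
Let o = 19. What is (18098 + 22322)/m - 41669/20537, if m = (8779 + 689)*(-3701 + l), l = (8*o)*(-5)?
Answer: -440198289488/216854023419 ≈ -2.0299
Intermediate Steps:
l = -760 (l = (8*19)*(-5) = 152*(-5) = -760)
m = -42236748 (m = (8779 + 689)*(-3701 - 760) = 9468*(-4461) = -42236748)
(18098 + 22322)/m - 41669/20537 = (18098 + 22322)/(-42236748) - 41669/20537 = 40420*(-1/42236748) - 41669*1/20537 = -10105/10559187 - 41669/20537 = -440198289488/216854023419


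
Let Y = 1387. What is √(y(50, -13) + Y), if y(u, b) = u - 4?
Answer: √1433 ≈ 37.855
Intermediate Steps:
y(u, b) = -4 + u
√(y(50, -13) + Y) = √((-4 + 50) + 1387) = √(46 + 1387) = √1433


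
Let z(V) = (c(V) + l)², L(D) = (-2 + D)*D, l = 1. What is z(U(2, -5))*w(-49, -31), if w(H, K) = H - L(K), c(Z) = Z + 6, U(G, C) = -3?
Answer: -17152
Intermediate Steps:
L(D) = D*(-2 + D)
c(Z) = 6 + Z
z(V) = (7 + V)² (z(V) = ((6 + V) + 1)² = (7 + V)²)
w(H, K) = H - K*(-2 + K)
z(U(2, -5))*w(-49, -31) = (7 - 3)²*(-49 - 1*(-31)*(-2 - 31)) = 4²*(-49 - 1*(-31)*(-33)) = 16*(-49 - 1023) = 16*(-1072) = -17152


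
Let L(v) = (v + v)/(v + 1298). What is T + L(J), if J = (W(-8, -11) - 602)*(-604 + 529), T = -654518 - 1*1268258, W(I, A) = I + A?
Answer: -92048962298/47873 ≈ -1.9228e+6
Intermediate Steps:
W(I, A) = A + I
T = -1922776 (T = -654518 - 1268258 = -1922776)
J = 46575 (J = ((-11 - 8) - 602)*(-604 + 529) = (-19 - 602)*(-75) = -621*(-75) = 46575)
L(v) = 2*v/(1298 + v) (L(v) = (2*v)/(1298 + v) = 2*v/(1298 + v))
T + L(J) = -1922776 + 2*46575/(1298 + 46575) = -1922776 + 2*46575/47873 = -1922776 + 2*46575*(1/47873) = -1922776 + 93150/47873 = -92048962298/47873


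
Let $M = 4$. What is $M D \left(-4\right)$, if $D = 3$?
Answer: $-48$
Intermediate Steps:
$M D \left(-4\right) = 4 \cdot 3 \left(-4\right) = 12 \left(-4\right) = -48$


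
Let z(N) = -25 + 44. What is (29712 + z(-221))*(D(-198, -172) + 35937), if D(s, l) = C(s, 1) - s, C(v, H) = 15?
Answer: 1074775650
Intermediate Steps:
z(N) = 19
D(s, l) = 15 - s
(29712 + z(-221))*(D(-198, -172) + 35937) = (29712 + 19)*((15 - 1*(-198)) + 35937) = 29731*((15 + 198) + 35937) = 29731*(213 + 35937) = 29731*36150 = 1074775650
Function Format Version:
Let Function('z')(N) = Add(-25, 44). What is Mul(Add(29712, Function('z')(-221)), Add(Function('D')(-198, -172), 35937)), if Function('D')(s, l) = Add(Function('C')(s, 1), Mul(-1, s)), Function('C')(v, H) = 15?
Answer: 1074775650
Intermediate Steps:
Function('z')(N) = 19
Function('D')(s, l) = Add(15, Mul(-1, s))
Mul(Add(29712, Function('z')(-221)), Add(Function('D')(-198, -172), 35937)) = Mul(Add(29712, 19), Add(Add(15, Mul(-1, -198)), 35937)) = Mul(29731, Add(Add(15, 198), 35937)) = Mul(29731, Add(213, 35937)) = Mul(29731, 36150) = 1074775650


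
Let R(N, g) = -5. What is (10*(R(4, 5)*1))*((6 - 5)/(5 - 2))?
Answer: -50/3 ≈ -16.667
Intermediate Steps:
(10*(R(4, 5)*1))*((6 - 5)/(5 - 2)) = (10*(-5*1))*((6 - 5)/(5 - 2)) = (10*(-5))*(1/3) = -50/3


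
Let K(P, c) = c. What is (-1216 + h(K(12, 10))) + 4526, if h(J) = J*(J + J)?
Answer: 3510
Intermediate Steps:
h(J) = 2*J² (h(J) = J*(2*J) = 2*J²)
(-1216 + h(K(12, 10))) + 4526 = (-1216 + 2*10²) + 4526 = (-1216 + 2*100) + 4526 = (-1216 + 200) + 4526 = -1016 + 4526 = 3510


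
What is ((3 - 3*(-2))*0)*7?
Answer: 0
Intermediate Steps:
((3 - 3*(-2))*0)*7 = ((3 + 6)*0)*7 = (9*0)*7 = 0*7 = 0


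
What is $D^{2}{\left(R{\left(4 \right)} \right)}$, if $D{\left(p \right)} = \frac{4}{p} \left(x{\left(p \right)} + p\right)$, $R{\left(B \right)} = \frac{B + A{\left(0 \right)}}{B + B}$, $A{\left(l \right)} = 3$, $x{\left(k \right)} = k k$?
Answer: $\frac{225}{4} \approx 56.25$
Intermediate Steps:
$x{\left(k \right)} = k^{2}$
$R{\left(B \right)} = \frac{3 + B}{2 B}$ ($R{\left(B \right)} = \frac{B + 3}{B + B} = \frac{3 + B}{2 B}$)
$D{\left(p \right)} = \frac{4 \left(p + p^{2}\right)}{p}$ ($D{\left(p \right)} = \frac{4}{p} \left(p^{2} + p\right) = \frac{4}{p} \left(p + p^{2}\right) = \frac{4 \left(p + p^{2}\right)}{p}$)
$D^{2}{\left(R{\left(4 \right)} \right)} = \left(4 + 4 \frac{3 + 4}{2 \cdot 4}\right)^{2} = \left(4 + 4 \cdot \frac{1}{2} \cdot \frac{1}{4} \cdot 7\right)^{2} = \left(4 + 4 \cdot \frac{7}{8}\right)^{2} = \left(4 + \frac{7}{2}\right)^{2} = \left(\frac{15}{2}\right)^{2} = \frac{225}{4}$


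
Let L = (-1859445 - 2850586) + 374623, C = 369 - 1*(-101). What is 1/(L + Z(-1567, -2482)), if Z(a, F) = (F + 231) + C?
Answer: -1/4337189 ≈ -2.3056e-7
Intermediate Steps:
C = 470 (C = 369 + 101 = 470)
L = -4335408 (L = -4710031 + 374623 = -4335408)
Z(a, F) = 701 + F (Z(a, F) = (F + 231) + 470 = (231 + F) + 470 = 701 + F)
1/(L + Z(-1567, -2482)) = 1/(-4335408 + (701 - 2482)) = 1/(-4335408 - 1781) = 1/(-4337189) = -1/4337189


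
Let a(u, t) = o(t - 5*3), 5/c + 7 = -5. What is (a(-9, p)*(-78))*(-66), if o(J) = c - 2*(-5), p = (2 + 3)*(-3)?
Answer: 49335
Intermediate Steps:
c = -5/12 (c = 5/(-7 - 5) = 5/(-12) = 5*(-1/12) = -5/12 ≈ -0.41667)
p = -15 (p = 5*(-3) = -15)
o(J) = 115/12 (o(J) = -5/12 - 2*(-5) = -5/12 + 10 = 115/12)
a(u, t) = 115/12
(a(-9, p)*(-78))*(-66) = ((115/12)*(-78))*(-66) = -1495/2*(-66) = 49335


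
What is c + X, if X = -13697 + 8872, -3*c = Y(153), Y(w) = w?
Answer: -4876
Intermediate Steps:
c = -51 (c = -⅓*153 = -51)
X = -4825
c + X = -51 - 4825 = -4876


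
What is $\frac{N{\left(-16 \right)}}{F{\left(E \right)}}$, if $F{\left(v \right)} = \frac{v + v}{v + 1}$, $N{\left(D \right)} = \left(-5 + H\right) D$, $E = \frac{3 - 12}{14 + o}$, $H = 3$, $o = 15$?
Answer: $- \frac{320}{9} \approx -35.556$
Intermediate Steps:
$E = - \frac{9}{29}$ ($E = \frac{3 - 12}{14 + 15} = - \frac{9}{29} \approx -0.31034$)
$N{\left(D \right)} = - 2 D$ ($N{\left(D \right)} = \left(-5 + 3\right) D = - 2 D$)
$F{\left(v \right)} = \frac{2 v}{1 + v}$
$\frac{N{\left(-16 \right)}}{F{\left(E \right)}} = \frac{\left(-2\right) \left(-16\right)}{2 \left(- \frac{9}{29}\right) \frac{1}{1 - \frac{9}{29}}} = \frac{32}{2 \left(- \frac{9}{29}\right) \frac{1}{\frac{20}{29}}} = \frac{32}{2 \left(- \frac{9}{29}\right) \frac{29}{20}} = \frac{32}{- \frac{9}{10}} = 32 \left(- \frac{10}{9}\right) = - \frac{320}{9}$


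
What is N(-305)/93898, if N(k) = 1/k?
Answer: -1/28638890 ≈ -3.4918e-8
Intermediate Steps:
N(-305)/93898 = 1/(-305*93898) = -1/305*1/93898 = -1/28638890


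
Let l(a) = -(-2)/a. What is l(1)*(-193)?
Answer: -386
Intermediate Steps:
l(a) = 2/a
l(1)*(-193) = (2/1)*(-193) = (2*1)*(-193) = 2*(-193) = -386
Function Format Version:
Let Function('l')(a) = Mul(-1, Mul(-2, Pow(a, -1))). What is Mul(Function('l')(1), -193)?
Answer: -386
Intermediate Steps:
Function('l')(a) = Mul(2, Pow(a, -1))
Mul(Function('l')(1), -193) = Mul(Mul(2, Pow(1, -1)), -193) = Mul(Mul(2, 1), -193) = Mul(2, -193) = -386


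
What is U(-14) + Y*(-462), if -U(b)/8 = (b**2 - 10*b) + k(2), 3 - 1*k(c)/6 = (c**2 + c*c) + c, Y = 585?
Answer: -272622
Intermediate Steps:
k(c) = 18 - 12*c**2 - 6*c (k(c) = 18 - 6*((c**2 + c*c) + c) = 18 - 6*((c**2 + c**2) + c) = 18 - 6*(2*c**2 + c) = 18 - 6*(c + 2*c**2) = 18 + (-12*c**2 - 6*c) = 18 - 12*c**2 - 6*c)
U(b) = 336 - 8*b**2 + 80*b (U(b) = -8*((b**2 - 10*b) + (18 - 12*2**2 - 6*2)) = -8*((b**2 - 10*b) + (18 - 12*4 - 12)) = -8*((b**2 - 10*b) + (18 - 48 - 12)) = -8*((b**2 - 10*b) - 42) = -8*(-42 + b**2 - 10*b) = 336 - 8*b**2 + 80*b)
U(-14) + Y*(-462) = (336 - 8*(-14)**2 + 80*(-14)) + 585*(-462) = (336 - 8*196 - 1120) - 270270 = (336 - 1568 - 1120) - 270270 = -2352 - 270270 = -272622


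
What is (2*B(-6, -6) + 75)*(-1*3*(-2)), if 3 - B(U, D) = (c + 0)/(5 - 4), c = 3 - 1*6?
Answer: 522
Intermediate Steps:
c = -3 (c = 3 - 6 = -3)
B(U, D) = 6 (B(U, D) = 3 - (-3 + 0)/(5 - 4) = 3 - (-3)/1 = 3 - (-3) = 3 - 1*(-3) = 3 + 3 = 6)
(2*B(-6, -6) + 75)*(-1*3*(-2)) = (2*6 + 75)*(-1*3*(-2)) = (12 + 75)*(-3*(-2)) = 87*6 = 522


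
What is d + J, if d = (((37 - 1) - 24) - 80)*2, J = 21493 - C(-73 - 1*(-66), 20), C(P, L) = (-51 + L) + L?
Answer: 21368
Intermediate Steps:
C(P, L) = -51 + 2*L
J = 21504 (J = 21493 - (-51 + 2*20) = 21493 - (-51 + 40) = 21493 - 1*(-11) = 21493 + 11 = 21504)
d = -136 (d = ((36 - 24) - 80)*2 = (12 - 80)*2 = -68*2 = -136)
d + J = -136 + 21504 = 21368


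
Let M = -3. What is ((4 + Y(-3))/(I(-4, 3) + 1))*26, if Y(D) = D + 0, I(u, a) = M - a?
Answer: -26/5 ≈ -5.2000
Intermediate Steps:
I(u, a) = -3 - a
Y(D) = D
((4 + Y(-3))/(I(-4, 3) + 1))*26 = ((4 - 3)/((-3 - 1*3) + 1))*26 = (1/((-3 - 3) + 1))*26 = (1/(-6 + 1))*26 = (1/(-5))*26 = (1*(-⅕))*26 = -⅕*26 = -26/5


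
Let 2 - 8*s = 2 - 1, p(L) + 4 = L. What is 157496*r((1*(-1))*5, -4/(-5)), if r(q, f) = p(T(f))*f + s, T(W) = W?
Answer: -9587569/25 ≈ -3.8350e+5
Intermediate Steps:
p(L) = -4 + L
s = ⅛ (s = ¼ - (2 - 1)/8 = ¼ - ⅛*1 = ¼ - ⅛ = ⅛ ≈ 0.12500)
r(q, f) = ⅛ + f*(-4 + f) (r(q, f) = (-4 + f)*f + ⅛ = f*(-4 + f) + ⅛ = ⅛ + f*(-4 + f))
157496*r((1*(-1))*5, -4/(-5)) = 157496*(⅛ + (-4/(-5))*(-4 - 4/(-5))) = 157496*(⅛ + (-4*(-⅕))*(-4 - 4*(-⅕))) = 157496*(⅛ + 4*(-4 + ⅘)/5) = 157496*(⅛ + (⅘)*(-16/5)) = 157496*(⅛ - 64/25) = 157496*(-487/200) = -9587569/25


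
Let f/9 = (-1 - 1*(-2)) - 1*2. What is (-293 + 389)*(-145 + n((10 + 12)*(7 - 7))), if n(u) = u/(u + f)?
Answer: -13920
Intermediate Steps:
f = -9 (f = 9*((-1 - 1*(-2)) - 1*2) = 9*((-1 + 2) - 2) = 9*(1 - 2) = 9*(-1) = -9)
n(u) = u/(-9 + u) (n(u) = u/(u - 9) = u/(-9 + u))
(-293 + 389)*(-145 + n((10 + 12)*(7 - 7))) = (-293 + 389)*(-145 + ((10 + 12)*(7 - 7))/(-9 + (10 + 12)*(7 - 7))) = 96*(-145 + (22*0)/(-9 + 22*0)) = 96*(-145 + 0/(-9 + 0)) = 96*(-145 + 0/(-9)) = 96*(-145 + 0*(-1/9)) = 96*(-145 + 0) = 96*(-145) = -13920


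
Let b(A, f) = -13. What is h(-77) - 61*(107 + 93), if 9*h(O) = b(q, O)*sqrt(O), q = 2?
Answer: -12200 - 13*I*sqrt(77)/9 ≈ -12200.0 - 12.675*I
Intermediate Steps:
h(O) = -13*sqrt(O)/9 (h(O) = (-13*sqrt(O))/9 = -13*sqrt(O)/9)
h(-77) - 61*(107 + 93) = -13*I*sqrt(77)/9 - 61*(107 + 93) = -13*I*sqrt(77)/9 - 61*200 = -13*I*sqrt(77)/9 - 1*12200 = -13*I*sqrt(77)/9 - 12200 = -12200 - 13*I*sqrt(77)/9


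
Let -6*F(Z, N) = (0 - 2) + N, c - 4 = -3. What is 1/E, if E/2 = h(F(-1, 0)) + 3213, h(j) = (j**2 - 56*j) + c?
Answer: 9/57518 ≈ 0.00015647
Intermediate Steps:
c = 1 (c = 4 - 3 = 1)
F(Z, N) = 1/3 - N/6 (F(Z, N) = -((0 - 2) + N)/6 = -(-2 + N)/6 = 1/3 - N/6)
h(j) = 1 + j**2 - 56*j (h(j) = (j**2 - 56*j) + 1 = 1 + j**2 - 56*j)
E = 57518/9 (E = 2*((1 + (1/3 - 1/6*0)**2 - 56*(1/3 - 1/6*0)) + 3213) = 2*((1 + (1/3 + 0)**2 - 56*(1/3 + 0)) + 3213) = 2*((1 + (1/3)**2 - 56*1/3) + 3213) = 2*((1 + 1/9 - 56/3) + 3213) = 2*(-158/9 + 3213) = 2*(28759/9) = 57518/9 ≈ 6390.9)
1/E = 1/(57518/9) = 9/57518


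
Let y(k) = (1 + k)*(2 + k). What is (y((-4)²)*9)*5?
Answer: 13770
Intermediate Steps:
(y((-4)²)*9)*5 = ((2 + ((-4)²)² + 3*(-4)²)*9)*5 = ((2 + 16² + 3*16)*9)*5 = ((2 + 256 + 48)*9)*5 = (306*9)*5 = 2754*5 = 13770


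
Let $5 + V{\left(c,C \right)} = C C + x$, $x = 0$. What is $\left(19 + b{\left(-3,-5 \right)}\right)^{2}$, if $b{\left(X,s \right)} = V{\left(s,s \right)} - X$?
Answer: $1764$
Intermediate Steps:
$V{\left(c,C \right)} = -5 + C^{2}$ ($V{\left(c,C \right)} = -5 + \left(C C + 0\right) = -5 + \left(C^{2} + 0\right) = -5 + C^{2}$)
$b{\left(X,s \right)} = -5 + s^{2} - X$ ($b{\left(X,s \right)} = \left(-5 + s^{2}\right) - X = -5 + s^{2} - X$)
$\left(19 + b{\left(-3,-5 \right)}\right)^{2} = \left(19 - \left(2 - 25\right)\right)^{2} = \left(19 + \left(-5 + 25 + 3\right)\right)^{2} = \left(19 + 23\right)^{2} = 42^{2} = 1764$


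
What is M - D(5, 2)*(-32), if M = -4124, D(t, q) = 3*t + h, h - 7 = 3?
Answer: -3324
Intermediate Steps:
h = 10 (h = 7 + 3 = 10)
D(t, q) = 10 + 3*t (D(t, q) = 3*t + 10 = 10 + 3*t)
M - D(5, 2)*(-32) = -4124 - (10 + 3*5)*(-32) = -4124 - (10 + 15)*(-32) = -4124 - 25*(-32) = -4124 - 1*(-800) = -4124 + 800 = -3324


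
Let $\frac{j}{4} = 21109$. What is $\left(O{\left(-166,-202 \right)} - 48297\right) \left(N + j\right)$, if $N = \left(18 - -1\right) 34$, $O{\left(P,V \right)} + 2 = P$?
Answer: $-4123499130$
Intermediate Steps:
$O{\left(P,V \right)} = -2 + P$
$j = 84436$ ($j = 4 \cdot 21109 = 84436$)
$N = 646$ ($N = \left(18 + 1\right) 34 = 19 \cdot 34 = 646$)
$\left(O{\left(-166,-202 \right)} - 48297\right) \left(N + j\right) = \left(\left(-2 - 166\right) - 48297\right) \left(646 + 84436\right) = \left(-168 - 48297\right) 85082 = \left(-48465\right) 85082 = -4123499130$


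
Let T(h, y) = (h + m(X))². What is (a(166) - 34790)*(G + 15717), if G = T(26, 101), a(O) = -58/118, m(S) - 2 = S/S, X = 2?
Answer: -33987596562/59 ≈ -5.7606e+8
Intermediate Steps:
m(S) = 3 (m(S) = 2 + S/S = 2 + 1 = 3)
a(O) = -29/59 (a(O) = -58*1/118 = -29/59)
T(h, y) = (3 + h)² (T(h, y) = (h + 3)² = (3 + h)²)
G = 841 (G = (3 + 26)² = 29² = 841)
(a(166) - 34790)*(G + 15717) = (-29/59 - 34790)*(841 + 15717) = -2052639/59*16558 = -33987596562/59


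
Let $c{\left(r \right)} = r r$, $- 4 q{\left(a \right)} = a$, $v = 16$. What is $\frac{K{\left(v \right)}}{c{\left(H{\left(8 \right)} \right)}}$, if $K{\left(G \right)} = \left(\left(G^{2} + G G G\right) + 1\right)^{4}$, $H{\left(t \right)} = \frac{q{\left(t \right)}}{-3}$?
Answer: $\frac{3231448047313929}{4} \approx 8.0786 \cdot 10^{14}$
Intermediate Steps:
$q{\left(a \right)} = - \frac{a}{4}$
$H{\left(t \right)} = \frac{t}{12}$ ($H{\left(t \right)} = \frac{\left(- \frac{1}{4}\right) t}{-3} = - \frac{t}{4} \left(- \frac{1}{3}\right) = \frac{t}{12}$)
$K{\left(G \right)} = \left(1 + G^{2} + G^{3}\right)^{4}$ ($K{\left(G \right)} = \left(\left(G^{2} + G^{2} G\right) + 1\right)^{4} = \left(\left(G^{2} + G^{3}\right) + 1\right)^{4} = \left(1 + G^{2} + G^{3}\right)^{4}$)
$c{\left(r \right)} = r^{2}$
$\frac{K{\left(v \right)}}{c{\left(H{\left(8 \right)} \right)}} = \frac{\left(1 + 16^{2} + 16^{3}\right)^{4}}{\left(\frac{1}{12} \cdot 8\right)^{2}} = \frac{\left(1 + 256 + 4096\right)^{4}}{\left(\frac{2}{3}\right)^{2}} = \frac{4353^{4}}{\frac{4}{9}} = 359049783034881 \cdot \frac{9}{4} = \frac{3231448047313929}{4}$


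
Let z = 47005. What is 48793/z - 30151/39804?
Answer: 524908817/1870987020 ≈ 0.28055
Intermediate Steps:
48793/z - 30151/39804 = 48793/47005 - 30151/39804 = 524908817/1870987020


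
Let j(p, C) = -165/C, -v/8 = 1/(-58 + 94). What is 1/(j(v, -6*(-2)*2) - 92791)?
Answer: -8/742383 ≈ -1.0776e-5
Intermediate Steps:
v = -2/9 (v = -8/(-58 + 94) = -8/36 = -8*1/36 = -2/9 ≈ -0.22222)
1/(j(v, -6*(-2)*2) - 92791) = 1/(-165/(-6*(-2)*2) - 92791) = 1/(-165/(12*2) - 92791) = 1/(-165/24 - 92791) = 1/(-165*1/24 - 92791) = 1/(-55/8 - 92791) = 1/(-742383/8) = -8/742383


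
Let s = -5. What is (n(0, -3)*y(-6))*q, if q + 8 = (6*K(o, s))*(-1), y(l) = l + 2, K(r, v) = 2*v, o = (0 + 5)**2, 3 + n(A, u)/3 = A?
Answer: 1872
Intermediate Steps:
n(A, u) = -9 + 3*A
o = 25 (o = 5**2 = 25)
y(l) = 2 + l
q = 52 (q = -8 + (6*(2*(-5)))*(-1) = -8 + (6*(-10))*(-1) = -8 - 60*(-1) = -8 + 60 = 52)
(n(0, -3)*y(-6))*q = ((-9 + 3*0)*(2 - 6))*52 = ((-9 + 0)*(-4))*52 = -9*(-4)*52 = 36*52 = 1872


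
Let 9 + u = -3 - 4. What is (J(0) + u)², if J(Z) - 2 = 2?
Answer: 144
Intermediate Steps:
J(Z) = 4 (J(Z) = 2 + 2 = 4)
u = -16 (u = -9 + (-3 - 4) = -9 - 7 = -16)
(J(0) + u)² = (4 - 16)² = (-12)² = 144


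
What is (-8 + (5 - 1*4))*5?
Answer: -35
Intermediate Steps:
(-8 + (5 - 1*4))*5 = (-8 + (5 - 4))*5 = (-8 + 1)*5 = -7*5 = -35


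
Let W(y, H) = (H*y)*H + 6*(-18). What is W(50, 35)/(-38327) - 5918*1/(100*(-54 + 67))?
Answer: -153151893/24912550 ≈ -6.1476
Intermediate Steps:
W(y, H) = -108 + y*H**2 (W(y, H) = y*H**2 - 108 = -108 + y*H**2)
W(50, 35)/(-38327) - 5918*1/(100*(-54 + 67)) = (-108 + 50*35**2)/(-38327) - 5918*1/(100*(-54 + 67)) = (-108 + 50*1225)*(-1/38327) - 5918/(13*100) = (-108 + 61250)*(-1/38327) - 5918/1300 = 61142*(-1/38327) - 5918*1/1300 = -61142/38327 - 2959/650 = -153151893/24912550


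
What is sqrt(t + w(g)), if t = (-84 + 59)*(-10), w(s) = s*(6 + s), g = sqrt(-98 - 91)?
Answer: sqrt(61 + 18*I*sqrt(21)) ≈ 9.0441 + 4.5602*I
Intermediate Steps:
g = 3*I*sqrt(21) (g = sqrt(-189) = 3*I*sqrt(21) ≈ 13.748*I)
t = 250 (t = -25*(-10) = 250)
sqrt(t + w(g)) = sqrt(250 + (3*I*sqrt(21))*(6 + 3*I*sqrt(21))) = sqrt(250 + 3*I*sqrt(21)*(6 + 3*I*sqrt(21)))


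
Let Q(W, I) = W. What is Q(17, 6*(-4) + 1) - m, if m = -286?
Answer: 303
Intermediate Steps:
Q(17, 6*(-4) + 1) - m = 17 - 1*(-286) = 17 + 286 = 303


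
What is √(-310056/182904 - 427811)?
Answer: 5*I*√993888310062/7621 ≈ 654.07*I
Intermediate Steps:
√(-310056/182904 - 427811) = √(-310056*1/182904 - 427811) = √(-12919/7621 - 427811) = √(-3260360550/7621) = 5*I*√993888310062/7621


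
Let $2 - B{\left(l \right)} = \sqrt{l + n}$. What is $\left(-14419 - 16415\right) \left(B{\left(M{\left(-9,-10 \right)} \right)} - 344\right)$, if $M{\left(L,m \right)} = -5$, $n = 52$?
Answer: $10545228 + 30834 \sqrt{47} \approx 1.0757 \cdot 10^{7}$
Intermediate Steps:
$B{\left(l \right)} = 2 - \sqrt{52 + l}$ ($B{\left(l \right)} = 2 - \sqrt{l + 52} = 2 - \sqrt{52 + l}$)
$\left(-14419 - 16415\right) \left(B{\left(M{\left(-9,-10 \right)} \right)} - 344\right) = \left(-14419 - 16415\right) \left(\left(2 - \sqrt{52 - 5}\right) - 344\right) = - 30834 \left(\left(2 - \sqrt{47}\right) - 344\right) = - 30834 \left(-342 - \sqrt{47}\right) = 10545228 + 30834 \sqrt{47}$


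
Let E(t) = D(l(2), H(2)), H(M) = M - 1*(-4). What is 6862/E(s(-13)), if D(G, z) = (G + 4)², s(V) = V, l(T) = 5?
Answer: 6862/81 ≈ 84.716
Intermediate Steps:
H(M) = 4 + M (H(M) = M + 4 = 4 + M)
D(G, z) = (4 + G)²
E(t) = 81 (E(t) = (4 + 5)² = 9² = 81)
6862/E(s(-13)) = 6862/81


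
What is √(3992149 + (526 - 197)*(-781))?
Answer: 20*√9338 ≈ 1932.7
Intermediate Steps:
√(3992149 + (526 - 197)*(-781)) = √(3992149 + 329*(-781)) = √(3992149 - 256949) = √3735200 = 20*√9338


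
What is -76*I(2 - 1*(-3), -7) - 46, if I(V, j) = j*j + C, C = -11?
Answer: -2934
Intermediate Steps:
I(V, j) = -11 + j² (I(V, j) = j*j - 11 = j² - 11 = -11 + j²)
-76*I(2 - 1*(-3), -7) - 46 = -76*(-11 + (-7)²) - 46 = -76*(-11 + 49) - 46 = -76*38 - 46 = -2888 - 46 = -2934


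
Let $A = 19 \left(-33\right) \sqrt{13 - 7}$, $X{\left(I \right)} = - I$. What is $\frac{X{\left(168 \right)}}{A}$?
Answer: $\frac{28 \sqrt{6}}{627} \approx 0.10939$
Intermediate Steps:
$A = - 627 \sqrt{6} \approx -1535.8$
$\frac{X{\left(168 \right)}}{A} = \frac{\left(-1\right) 168}{\left(-627\right) \sqrt{6}} = - 168 \left(- \frac{\sqrt{6}}{3762}\right) = \frac{28 \sqrt{6}}{627}$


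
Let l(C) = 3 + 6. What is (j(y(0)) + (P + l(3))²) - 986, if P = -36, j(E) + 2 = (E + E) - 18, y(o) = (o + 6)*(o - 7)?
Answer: -361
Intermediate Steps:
y(o) = (-7 + o)*(6 + o) (y(o) = (6 + o)*(-7 + o) = (-7 + o)*(6 + o))
j(E) = -20 + 2*E (j(E) = -2 + ((E + E) - 18) = -2 + (2*E - 18) = -2 + (-18 + 2*E) = -20 + 2*E)
l(C) = 9
(j(y(0)) + (P + l(3))²) - 986 = ((-20 + 2*(-42 + 0² - 1*0)) + (-36 + 9)²) - 986 = ((-20 + 2*(-42 + 0 + 0)) + (-27)²) - 986 = ((-20 + 2*(-42)) + 729) - 986 = ((-20 - 84) + 729) - 986 = (-104 + 729) - 986 = 625 - 986 = -361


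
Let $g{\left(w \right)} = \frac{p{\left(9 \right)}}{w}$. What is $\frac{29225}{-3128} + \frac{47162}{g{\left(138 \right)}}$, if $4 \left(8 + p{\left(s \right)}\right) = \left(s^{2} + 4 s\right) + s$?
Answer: $\frac{40714901561}{147016} \approx 2.7694 \cdot 10^{5}$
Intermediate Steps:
$p{\left(s \right)} = -8 + \frac{s^{2}}{4} + \frac{5 s}{4}$ ($p{\left(s \right)} = -8 + \frac{\left(s^{2} + 4 s\right) + s}{4} = -8 + \frac{s^{2} + 5 s}{4} = -8 + \left(\frac{s^{2}}{4} + \frac{5 s}{4}\right) = -8 + \frac{s^{2}}{4} + \frac{5 s}{4}$)
$g{\left(w \right)} = \frac{47}{2 w}$ ($g{\left(w \right)} = \frac{-8 + \frac{9^{2}}{4} + \frac{5}{4} \cdot 9}{w} = \frac{-8 + \frac{1}{4} \cdot 81 + \frac{45}{4}}{w} = \frac{-8 + \frac{81}{4} + \frac{45}{4}}{w} = \frac{47}{2 w}$)
$\frac{29225}{-3128} + \frac{47162}{g{\left(138 \right)}} = \frac{29225}{-3128} + \frac{47162}{\frac{47}{2} \cdot \frac{1}{138}} = 29225 \left(- \frac{1}{3128}\right) + \frac{47162}{\frac{47}{2} \cdot \frac{1}{138}} = - \frac{29225}{3128} + \frac{47162}{\frac{47}{276}} = - \frac{29225}{3128} + 47162 \cdot \frac{276}{47} = - \frac{29225}{3128} + \frac{13016712}{47} = \frac{40714901561}{147016}$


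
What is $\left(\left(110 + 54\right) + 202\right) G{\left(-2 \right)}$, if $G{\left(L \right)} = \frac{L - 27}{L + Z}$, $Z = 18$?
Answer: $- \frac{5307}{8} \approx -663.38$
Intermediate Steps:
$G{\left(L \right)} = \frac{-27 + L}{18 + L}$ ($G{\left(L \right)} = \frac{L - 27}{L + 18} = \frac{-27 + L}{18 + L}$)
$\left(\left(110 + 54\right) + 202\right) G{\left(-2 \right)} = \left(\left(110 + 54\right) + 202\right) \frac{-27 - 2}{18 - 2} = \left(164 + 202\right) \frac{1}{16} \left(-29\right) = 366 \cdot \frac{1}{16} \left(-29\right) = 366 \left(- \frac{29}{16}\right) = - \frac{5307}{8}$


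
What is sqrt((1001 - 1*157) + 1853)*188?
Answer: 188*sqrt(2697) ≈ 9763.3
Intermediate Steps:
sqrt((1001 - 1*157) + 1853)*188 = sqrt((1001 - 157) + 1853)*188 = sqrt(844 + 1853)*188 = sqrt(2697)*188 = 188*sqrt(2697)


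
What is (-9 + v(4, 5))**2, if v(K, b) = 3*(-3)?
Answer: 324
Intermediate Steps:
v(K, b) = -9
(-9 + v(4, 5))**2 = (-9 - 9)**2 = (-18)**2 = 324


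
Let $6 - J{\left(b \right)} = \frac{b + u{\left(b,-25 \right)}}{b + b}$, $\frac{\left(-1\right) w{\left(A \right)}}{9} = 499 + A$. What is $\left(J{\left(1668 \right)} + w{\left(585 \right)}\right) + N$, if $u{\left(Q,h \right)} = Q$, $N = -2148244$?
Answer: $-2157995$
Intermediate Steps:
$w{\left(A \right)} = -4491 - 9 A$ ($w{\left(A \right)} = - 9 \left(499 + A\right) = -4491 - 9 A$)
$J{\left(b \right)} = 5$ ($J{\left(b \right)} = 6 - \frac{b + b}{b + b} = 6 - \frac{2 b}{2 b} = 6 - 2 b \frac{1}{2 b} = 6 - 1 = 5$)
$\left(J{\left(1668 \right)} + w{\left(585 \right)}\right) + N = \left(5 - 9756\right) - 2148244 = -9751 - 2148244 = -2157995$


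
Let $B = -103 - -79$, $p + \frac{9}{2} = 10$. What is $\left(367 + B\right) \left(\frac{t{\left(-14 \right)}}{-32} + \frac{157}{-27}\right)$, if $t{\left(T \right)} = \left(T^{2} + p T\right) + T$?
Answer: $- \frac{2695637}{864} \approx -3119.9$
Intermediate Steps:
$p = \frac{11}{2}$ ($p = - \frac{9}{2} + 10 = \frac{11}{2} \approx 5.5$)
$t{\left(T \right)} = T^{2} + \frac{13 T}{2}$ ($t{\left(T \right)} = \left(T^{2} + \frac{11 T}{2}\right) + T = T^{2} + \frac{13 T}{2}$)
$B = -24$ ($B = -103 + 79 = -24$)
$\left(367 + B\right) \left(\frac{t{\left(-14 \right)}}{-32} + \frac{157}{-27}\right) = \left(367 - 24\right) \left(\frac{\frac{1}{2} \left(-14\right) \left(13 + 2 \left(-14\right)\right)}{-32} + \frac{157}{-27}\right) = 343 \left(\frac{1}{2} \left(-14\right) \left(13 - 28\right) \left(- \frac{1}{32}\right) + 157 \left(- \frac{1}{27}\right)\right) = 343 \left(\frac{1}{2} \left(-14\right) \left(-15\right) \left(- \frac{1}{32}\right) - \frac{157}{27}\right) = 343 \left(105 \left(- \frac{1}{32}\right) - \frac{157}{27}\right) = 343 \left(- \frac{105}{32} - \frac{157}{27}\right) = 343 \left(- \frac{7859}{864}\right) = - \frac{2695637}{864}$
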